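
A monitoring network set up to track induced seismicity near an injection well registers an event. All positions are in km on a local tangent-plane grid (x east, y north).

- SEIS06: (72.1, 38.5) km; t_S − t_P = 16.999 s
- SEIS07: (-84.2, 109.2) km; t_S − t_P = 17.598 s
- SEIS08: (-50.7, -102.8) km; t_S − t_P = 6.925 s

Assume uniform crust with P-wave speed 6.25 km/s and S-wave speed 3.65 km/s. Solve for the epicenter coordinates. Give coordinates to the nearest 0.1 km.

(-53.4, -42.1)

Distance from S−P lag: d = Δt · v_P v_S / (v_P − v_S) = Δt · (6.25·3.65)/(6.25−3.65) ≈ 8.7740·Δt.
So d_SEIS06 = 149.15, d_SEIS07 = 154.41, d_SEIS08 = 60.76 km.
Circle about each station: (x − 72.1)² + (y − 38.5)² = 149.15²; (x + 84.2)² + (y − 109.2)² = 154.41²; (x + 50.7)² + (y + 102.8)² = 60.76².
Subtracting the SEIS06 equation from the SEIS07 and SEIS08 equations removes the quadratic terms:
-312.6 x + 141.4 y = 10736.89
-245.6 x − 282.6 y = 25011.61
Solving the 2×2 system: x ≈ -53.4, y ≈ -42.1 km.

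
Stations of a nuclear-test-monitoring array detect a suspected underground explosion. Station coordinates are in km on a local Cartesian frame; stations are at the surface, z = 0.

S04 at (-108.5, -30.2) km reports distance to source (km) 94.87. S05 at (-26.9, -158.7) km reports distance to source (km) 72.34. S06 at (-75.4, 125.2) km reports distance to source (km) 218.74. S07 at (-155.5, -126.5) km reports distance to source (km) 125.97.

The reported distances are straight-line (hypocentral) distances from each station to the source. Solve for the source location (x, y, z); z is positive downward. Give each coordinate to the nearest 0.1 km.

Each station gives a sphere (x−x_i)² + (y−y_i)² + z² = d_i² (stations at z=0).
Subtracting the S04 sphere from S05 and S06: z² cancels, leaving linear equations in x and y:
163.2 x − 257.0 y = 16992.25
66.2 x + 310.8 y = -30170.96
Solving: x ≈ -36.506, y ≈ -89.300 km (keep extra digits for the depth step; rounded: -36.5, -89.3).
Then from the S04 sphere: z² = 94.87² − (x + 108.5)² − (y + 30.2)² with x = -36.506, y = -89.300, so z ≈ 18.010 ≈ 18.0 km.
Check against S07 (with the unrounded solution): distance 125.97 ≈ 125.97 km. ✓

(-36.5, -89.3, 18.0)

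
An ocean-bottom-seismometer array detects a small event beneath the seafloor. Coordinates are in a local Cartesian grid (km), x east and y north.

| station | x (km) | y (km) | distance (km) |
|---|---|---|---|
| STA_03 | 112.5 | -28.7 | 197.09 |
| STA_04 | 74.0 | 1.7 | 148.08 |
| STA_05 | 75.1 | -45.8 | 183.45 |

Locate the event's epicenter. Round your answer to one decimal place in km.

Circle about each station: (x − 112.5)² + (y + 28.7)² = 197.09²; (x − 74.0)² + (y − 1.7)² = 148.08²; (x − 75.1)² + (y + 45.8)² = 183.45².
Subtracting the STA_03 equation from the STA_04 and STA_05 equations removes the quadratic terms:
-77.0 x + 60.8 y = 8915.73
-74.8 x − 34.2 y = -551.72
Solving the 2×2 system: x ≈ -37.8, y ≈ 98.8 km.

x ≈ -37.8 km, y ≈ 98.8 km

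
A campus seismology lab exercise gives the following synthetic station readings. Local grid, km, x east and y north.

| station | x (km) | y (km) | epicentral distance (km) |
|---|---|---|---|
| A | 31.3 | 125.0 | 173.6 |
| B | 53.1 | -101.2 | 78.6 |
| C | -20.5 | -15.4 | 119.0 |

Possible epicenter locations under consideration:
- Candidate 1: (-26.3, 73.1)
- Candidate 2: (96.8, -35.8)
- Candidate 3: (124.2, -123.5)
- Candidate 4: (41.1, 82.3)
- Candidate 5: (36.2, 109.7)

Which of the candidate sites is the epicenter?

For each candidate, compare |candidate − station| to the reported distance:
Candidate 1: residuals A 96.1, B 112.9, C 30.3 → max 112.9 km
Candidate 2: residuals A 0.0, B 0.1, C 0.1 → max 0.1 km
Candidate 3: residuals A 91.7, B 4.1, C 61.6 → max 91.7 km
Candidate 4: residuals A 129.8, B 105.3, C 3.5 → max 129.8 km
Candidate 5: residuals A 157.5, B 133.0, C 18.3 → max 157.5 km
Only Candidate 2 has all residuals ≈ 0.

Candidate 2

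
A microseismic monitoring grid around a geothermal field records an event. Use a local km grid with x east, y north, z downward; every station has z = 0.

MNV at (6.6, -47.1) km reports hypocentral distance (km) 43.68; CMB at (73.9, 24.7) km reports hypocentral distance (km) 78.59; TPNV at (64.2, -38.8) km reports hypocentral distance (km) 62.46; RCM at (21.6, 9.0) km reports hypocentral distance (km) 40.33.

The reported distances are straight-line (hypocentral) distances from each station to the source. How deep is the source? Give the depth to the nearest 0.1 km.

Each station gives a sphere (x−x_i)² + (y−y_i)² + z² = d_i² (stations at z=0).
Subtracting the MNV sphere from CMB and TPNV: z² cancels, leaving linear equations in x and y:
134.6 x + 143.6 y = -459.12
115.2 x + 16.6 y = 1371.80
Solving: x ≈ 14.300, y ≈ -16.601 km (keep extra digits for the depth step; rounded: 14.3, -16.6).
Then from the MNV sphere: z² = 43.68² − (x − 6.6)² − (y + 47.1)² with x = 14.300, y = -16.601, so z ≈ 30.306 ≈ 30.3 km.
Check against RCM (with the unrounded solution): distance 40.34 ≈ 40.33 km. ✓

30.3 km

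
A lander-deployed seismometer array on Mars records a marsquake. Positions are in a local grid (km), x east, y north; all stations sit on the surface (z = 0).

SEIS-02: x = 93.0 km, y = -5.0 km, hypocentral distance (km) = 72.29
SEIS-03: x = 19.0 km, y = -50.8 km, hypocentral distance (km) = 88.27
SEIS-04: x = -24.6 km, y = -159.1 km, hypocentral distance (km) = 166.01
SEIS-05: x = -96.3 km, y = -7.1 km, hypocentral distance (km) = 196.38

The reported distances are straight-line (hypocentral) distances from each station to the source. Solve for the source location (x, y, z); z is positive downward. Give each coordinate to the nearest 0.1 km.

Each station gives a sphere (x−x_i)² + (y−y_i)² + z² = d_i² (stations at z=0).
Subtracting the SEIS-02 sphere from SEIS-03 and SEIS-04: z² cancels, leaving linear equations in x and y:
-148.0 x − 91.6 y = -8298.11
-235.2 x − 308.2 y = -5089.51
Solving: x ≈ 86.886, y ≈ -49.792 km (keep extra digits for the depth step; rounded: 86.9, -49.8).
Then from the SEIS-02 sphere: z² = 72.29² − (x − 93.0)² − (y + 5.0)² with x = 86.886, y = -49.792, so z ≈ 56.410 ≈ 56.4 km.

x ≈ 86.9 km, y ≈ -49.8 km, depth ≈ 56.4 km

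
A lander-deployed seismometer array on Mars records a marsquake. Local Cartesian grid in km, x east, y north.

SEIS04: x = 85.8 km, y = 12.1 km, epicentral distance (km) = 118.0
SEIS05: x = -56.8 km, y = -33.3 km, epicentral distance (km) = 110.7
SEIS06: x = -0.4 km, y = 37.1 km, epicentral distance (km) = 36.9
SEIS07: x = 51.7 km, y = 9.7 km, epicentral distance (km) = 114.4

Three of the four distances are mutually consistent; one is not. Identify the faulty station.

Solve using three stations at a time. Using SEIS04, SEIS05, SEIS06 (subtract circle equations pairwise → linear system) gives (x, y) ≈ (-17.0, 70.0).
Distances from that point to each station vs reported:
  SEIS04: calculated 118.0 vs reported 118.0 → residual 0.0 km
  SEIS05: calculated 110.7 vs reported 110.7 → residual 0.0 km
  SEIS06: calculated 36.8 vs reported 36.9 → residual 0.1 km
  SEIS07: calculated 91.4 vs reported 114.4 → residual 23.0 km
SEIS04, SEIS05, SEIS06 are mutually consistent (residuals ≈ 0); SEIS07 is off by 23.0 km.

SEIS07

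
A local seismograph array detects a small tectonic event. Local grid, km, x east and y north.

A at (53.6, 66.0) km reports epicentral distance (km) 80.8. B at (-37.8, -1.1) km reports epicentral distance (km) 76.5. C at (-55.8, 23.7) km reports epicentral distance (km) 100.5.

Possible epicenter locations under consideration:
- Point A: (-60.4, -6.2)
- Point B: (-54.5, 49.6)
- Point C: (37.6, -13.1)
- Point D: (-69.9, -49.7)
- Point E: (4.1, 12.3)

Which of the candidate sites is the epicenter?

For each candidate, compare |candidate − station| to the reported distance:
Point A: residuals A 54.1, B 53.3, C 70.2 → max 70.2 km
Point B: residuals A 28.5, B 23.1, C 74.6 → max 74.6 km
Point C: residuals A 0.1, B 0.2, C 0.1 → max 0.2 km
Point D: residuals A 88.4, B 18.3, C 25.8 → max 88.4 km
Point E: residuals A 7.8, B 32.5, C 39.5 → max 39.5 km
Only Point C has all residuals ≈ 0.

Point C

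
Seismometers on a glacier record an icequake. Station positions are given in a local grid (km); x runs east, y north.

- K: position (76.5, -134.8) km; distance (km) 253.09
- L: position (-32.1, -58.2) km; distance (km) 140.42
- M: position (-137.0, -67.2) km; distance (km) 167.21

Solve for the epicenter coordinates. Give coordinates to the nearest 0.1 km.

Circle about each station: (x − 76.5)² + (y + 134.8)² = 253.09²; (x + 32.1)² + (y + 58.2)² = 140.42²; (x + 137.0)² + (y + 67.2)² = 167.21².
Subtracting the K equation from the L and M equations removes the quadratic terms:
-217.2 x + 153.2 y = 24731.13
-427.0 x + 135.2 y = 35356.91
Solving the 2×2 system: x ≈ -57.5, y ≈ 79.9 km.

(-57.5, 79.9)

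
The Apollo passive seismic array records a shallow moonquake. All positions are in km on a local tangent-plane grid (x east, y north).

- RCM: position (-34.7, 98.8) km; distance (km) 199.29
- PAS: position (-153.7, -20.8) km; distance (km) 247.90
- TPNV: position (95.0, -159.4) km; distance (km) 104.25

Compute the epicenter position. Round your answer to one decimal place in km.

Circle about each station: (x + 34.7)² + (y − 98.8)² = 199.29²; (x + 153.7)² + (y + 20.8)² = 247.90²; (x − 95.0)² + (y + 159.4)² = 104.25².
Subtracting the RCM equation from the PAS and TPNV equations removes the quadratic terms:
-238.0 x − 239.2 y = -8647.11
259.4 x − 516.4 y = 52316.27
Solving the 2×2 system: x ≈ 91.8, y ≈ -55.2 km.
Check against RCM (with the unrounded x, y): √((x + 34.7)²+(y − 98.8)²) = 199.29 ≈ 199.29 km. ✓

91.8 km east, -55.2 km north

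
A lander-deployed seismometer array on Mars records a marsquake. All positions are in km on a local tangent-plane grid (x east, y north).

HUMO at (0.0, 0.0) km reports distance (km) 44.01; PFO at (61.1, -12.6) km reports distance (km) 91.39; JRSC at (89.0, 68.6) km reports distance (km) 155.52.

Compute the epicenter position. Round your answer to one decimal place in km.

Circle about each station: x² + y² = 44.01²; (x − 61.1)² + (y + 12.6)² = 91.39²; (x − 89.0)² + (y − 68.6)² = 155.52².
Subtracting pairs of circle equations eliminates x²+y² and gives linear equations (the radical axes):
122.2 x − 25.2 y = -2523.28
178.0 x + 137.2 y = -9622.63
Solving the 2×2 system: x ≈ -27.7, y ≈ -34.2 km.
Check against HUMO (with the unrounded x, y): √(x²+y²) = 44.01 ≈ 44.01 km. ✓

(-27.7, -34.2)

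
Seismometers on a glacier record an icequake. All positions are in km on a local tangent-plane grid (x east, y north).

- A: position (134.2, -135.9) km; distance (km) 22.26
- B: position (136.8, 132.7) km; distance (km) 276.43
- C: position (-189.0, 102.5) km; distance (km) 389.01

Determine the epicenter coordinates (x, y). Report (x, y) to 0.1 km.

Circle about each station: (x − 134.2)² + (y + 135.9)² = 22.26²; (x − 136.8)² + (y − 132.7)² = 276.43²; (x + 189.0)² + (y − 102.5)² = 389.01².
Subtracting the A equation from the B and C equations removes the quadratic terms:
5.2 x + 537.2 y = -76072.96
-646.4 x + 476.8 y = -141084.47
Solving the 2×2 system: x ≈ 113.0, y ≈ -142.7 km.

x ≈ 113.0 km, y ≈ -142.7 km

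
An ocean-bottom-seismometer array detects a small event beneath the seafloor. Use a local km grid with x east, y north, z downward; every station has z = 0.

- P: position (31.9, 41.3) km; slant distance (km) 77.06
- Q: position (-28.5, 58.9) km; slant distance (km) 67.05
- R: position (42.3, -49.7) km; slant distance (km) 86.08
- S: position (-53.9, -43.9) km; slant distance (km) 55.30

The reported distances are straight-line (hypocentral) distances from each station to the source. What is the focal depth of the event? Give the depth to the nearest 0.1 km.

Each station gives a sphere (x−x_i)² + (y−y_i)² + z² = d_i² (stations at z=0).
Subtracting the P sphere from Q and R: z² cancels, leaving linear equations in x and y:
-120.8 x + 35.2 y = 3000.70
20.8 x − 182.0 y = 64.56
Solving: x ≈ -25.803, y ≈ -3.304 km (keep extra digits for the depth step; rounded: -25.8, -3.3).
Then from the P sphere: z² = 77.06² − (x − 31.9)² − (y − 41.3)² with x = -25.803, y = -3.304, so z ≈ 24.882 ≈ 24.9 km.
Check against S (with the unrounded solution): distance 55.29 ≈ 55.30 km. ✓

24.9 km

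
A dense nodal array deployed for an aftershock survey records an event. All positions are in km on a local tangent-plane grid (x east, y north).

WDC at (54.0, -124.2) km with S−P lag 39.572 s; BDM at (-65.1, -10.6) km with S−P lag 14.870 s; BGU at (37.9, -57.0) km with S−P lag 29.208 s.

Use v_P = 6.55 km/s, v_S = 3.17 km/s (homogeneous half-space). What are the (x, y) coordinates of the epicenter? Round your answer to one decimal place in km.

(-78.2, 79.8)

Distance from S−P lag: d = Δt · v_P v_S / (v_P − v_S) = Δt · (6.55·3.17)/(6.55−3.17) ≈ 6.1430·Δt.
So d_WDC = 243.09, d_BDM = 91.35, d_BGU = 179.43 km.
Circle about each station: (x − 54.0)² + (y + 124.2)² = 243.09²; (x + 65.1)² + (y + 10.6)² = 91.35²; (x − 37.9)² + (y + 57.0)² = 179.43².
Subtracting pairs of circle equations eliminates x²+y² and gives linear equations (the radical axes):
-238.2 x + 227.2 y = 36756.66
-32.2 x + 134.4 y = 13241.39
Solving the 2×2 system: x ≈ -78.2, y ≈ 79.8 km.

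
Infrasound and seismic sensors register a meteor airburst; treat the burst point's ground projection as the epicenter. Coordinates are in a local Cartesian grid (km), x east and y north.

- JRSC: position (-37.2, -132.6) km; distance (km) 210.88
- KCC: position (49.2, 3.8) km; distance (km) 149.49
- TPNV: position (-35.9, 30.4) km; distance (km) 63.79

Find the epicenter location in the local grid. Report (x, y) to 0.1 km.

x ≈ -83.2 km, y ≈ 73.2 km

Circle about each station: (x + 37.2)² + (y + 132.6)² = 210.88²; (x − 49.2)² + (y − 3.8)² = 149.49²; (x + 35.9)² + (y − 30.4)² = 63.79².
Subtracting pairs of circle equations eliminates x²+y² and gives linear equations (the radical axes):
172.8 x + 272.8 y = 5591.59
2.6 x + 326.0 y = 23647.58
Solving the 2×2 system: x ≈ -83.2, y ≈ 73.2 km.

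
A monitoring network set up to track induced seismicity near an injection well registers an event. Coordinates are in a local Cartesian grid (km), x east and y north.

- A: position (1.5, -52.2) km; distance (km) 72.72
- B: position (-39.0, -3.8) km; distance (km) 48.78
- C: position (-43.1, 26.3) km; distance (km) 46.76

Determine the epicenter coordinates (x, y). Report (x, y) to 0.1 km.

Circle about each station: (x − 1.5)² + (y + 52.2)² = 72.72²; (x + 39.0)² + (y + 3.8)² = 48.78²; (x + 43.1)² + (y − 26.3)² = 46.76².
Subtracting pairs of circle equations eliminates x²+y² and gives linear equations (the radical axes):
-81.0 x + 96.8 y = 1717.06
-89.2 x + 157.0 y = 2923.91
Solving the 2×2 system: x ≈ 3.3, y ≈ 20.5 km.
Check against A (with the unrounded x, y): √((x − 1.5)²+(y + 52.2)²) = 72.72 ≈ 72.72 km. ✓

x ≈ 3.3 km, y ≈ 20.5 km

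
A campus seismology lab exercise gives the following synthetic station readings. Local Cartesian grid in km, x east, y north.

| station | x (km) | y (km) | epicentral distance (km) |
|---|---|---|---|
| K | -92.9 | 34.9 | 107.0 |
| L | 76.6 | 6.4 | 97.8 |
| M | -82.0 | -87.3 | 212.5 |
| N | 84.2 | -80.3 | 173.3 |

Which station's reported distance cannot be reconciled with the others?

Solve using three stations at a time. Using K, L, N (subtract circle equations pairwise → linear system) gives (x, y) ≈ (6.5, 74.6).
Distances from that point to each station vs reported:
  K: calculated 107.0 vs reported 107.0 → residual 0.0 km
  L: calculated 97.8 vs reported 97.8 → residual 0.0 km
  M: calculated 184.5 vs reported 212.5 → residual 28.0 km
  N: calculated 173.3 vs reported 173.3 → residual 0.0 km
K, L, N are mutually consistent (residuals ≈ 0); M is off by 28.0 km.

M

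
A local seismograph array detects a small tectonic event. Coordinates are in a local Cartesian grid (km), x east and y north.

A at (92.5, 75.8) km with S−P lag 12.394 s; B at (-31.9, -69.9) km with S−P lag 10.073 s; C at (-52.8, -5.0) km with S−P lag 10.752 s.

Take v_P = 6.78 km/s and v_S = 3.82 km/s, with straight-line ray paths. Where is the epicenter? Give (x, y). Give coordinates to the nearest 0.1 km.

(40.2, -19.2)

Distance from S−P lag: d = Δt · v_P v_S / (v_P − v_S) = Δt · (6.78·3.82)/(6.78−3.82) ≈ 8.7499·Δt.
So d_A = 108.45, d_B = 88.14, d_C = 94.08 km.
Circle about each station: (x − 92.5)² + (y − 75.8)² = 108.45²; (x + 31.9)² + (y + 69.9)² = 88.14²; (x + 52.8)² + (y + 5.0)² = 94.08².
Subtracting the A equation from the B and C equations removes the quadratic terms:
-248.8 x − 291.4 y = -4405.53
-290.6 x − 161.6 y = -8578.69
Solving the 2×2 system: x ≈ 40.2, y ≈ -19.2 km.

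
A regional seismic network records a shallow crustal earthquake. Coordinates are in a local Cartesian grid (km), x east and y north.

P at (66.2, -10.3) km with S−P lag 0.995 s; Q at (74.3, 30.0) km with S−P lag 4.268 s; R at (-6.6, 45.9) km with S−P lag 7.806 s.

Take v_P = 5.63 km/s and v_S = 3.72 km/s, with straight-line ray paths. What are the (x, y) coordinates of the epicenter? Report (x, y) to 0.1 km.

Distance from S−P lag: d = Δt · v_P v_S / (v_P − v_S) = Δt · (5.63·3.72)/(5.63−3.72) ≈ 10.9652·Δt.
So d_P = 10.91, d_Q = 46.80, d_R = 85.59 km.
Circle about each station: (x − 66.2)² + (y + 10.3)² = 10.91²; (x − 74.3)² + (y − 30.0)² = 46.80²; (x + 6.6)² + (y − 45.9)² = 85.59².
Subtracting pairs of circle equations eliminates x²+y² and gives linear equations (the radical axes):
16.2 x + 80.6 y = -139.25
-145.6 x + 112.4 y = -9544.78
Solving the 2×2 system: x ≈ 55.6, y ≈ -12.9 km.
Check against P (with the unrounded x, y): √((x − 66.2)²+(y + 10.3)²) = 10.92 ≈ 10.91 km. ✓

(55.6, -12.9)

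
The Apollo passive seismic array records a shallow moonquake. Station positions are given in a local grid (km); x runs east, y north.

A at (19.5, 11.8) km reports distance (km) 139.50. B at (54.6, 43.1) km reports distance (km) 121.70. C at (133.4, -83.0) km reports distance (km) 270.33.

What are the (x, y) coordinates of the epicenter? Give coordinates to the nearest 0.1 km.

(-5.2, 149.1)

Circle about each station: (x − 19.5)² + (y − 11.8)² = 139.50²; (x − 54.6)² + (y − 43.1)² = 121.70²; (x − 133.4)² + (y + 83.0)² = 270.33².
Subtracting the A equation from the B and C equations removes the quadratic terms:
70.2 x + 62.6 y = 8968.64
227.8 x − 189.6 y = -29452.99
Solving the 2×2 system: x ≈ -5.2, y ≈ 149.1 km.
Check against A (with the unrounded x, y): √((x − 19.5)²+(y − 11.8)²) = 139.50 ≈ 139.50 km. ✓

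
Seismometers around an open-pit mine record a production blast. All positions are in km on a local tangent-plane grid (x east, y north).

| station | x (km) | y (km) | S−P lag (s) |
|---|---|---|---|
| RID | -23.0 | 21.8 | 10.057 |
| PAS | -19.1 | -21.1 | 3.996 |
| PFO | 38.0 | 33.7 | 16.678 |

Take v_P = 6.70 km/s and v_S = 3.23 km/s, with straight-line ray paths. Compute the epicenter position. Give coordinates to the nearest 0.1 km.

Distance from S−P lag: d = Δt · v_P v_S / (v_P − v_S) = Δt · (6.70·3.23)/(6.70−3.23) ≈ 6.2366·Δt.
So d_RID = 62.72, d_PAS = 24.92, d_PFO = 104.01 km.
Circle about each station: (x + 23.0)² + (y − 21.8)² = 62.72²; (x + 19.1)² + (y + 21.1)² = 24.92²; (x − 38.0)² + (y − 33.7)² = 104.01².
Subtracting pairs of circle equations eliminates x²+y² and gives linear equations (the radical axes):
7.8 x − 85.8 y = 3118.57
122.0 x + 23.8 y = -5308.83
Solving the 2×2 system: x ≈ -35.8, y ≈ -39.6 km.
Check against RID (with the unrounded x, y): √((x + 23.0)²+(y − 21.8)²) = 62.72 ≈ 62.72 km. ✓

x ≈ -35.8 km, y ≈ -39.6 km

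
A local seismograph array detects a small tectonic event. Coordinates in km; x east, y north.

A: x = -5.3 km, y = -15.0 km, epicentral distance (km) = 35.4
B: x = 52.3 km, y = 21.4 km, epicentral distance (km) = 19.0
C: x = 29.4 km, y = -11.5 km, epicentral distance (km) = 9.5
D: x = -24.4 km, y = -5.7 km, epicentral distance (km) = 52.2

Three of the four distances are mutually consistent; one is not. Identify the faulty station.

B

Solve using three stations at a time. Using A, C, D (subtract circle equations pairwise → linear system) gives (x, y) ≈ (27.7, -2.1).
Distances from that point to each station vs reported:
  A: calculated 35.4 vs reported 35.4 → residual 0.0 km
  B: calculated 34.0 vs reported 19.0 → residual 15.0 km
  C: calculated 9.5 vs reported 9.5 → residual 0.0 km
  D: calculated 52.2 vs reported 52.2 → residual 0.0 km
A, C, D are mutually consistent (residuals ≈ 0); B is off by 15.0 km.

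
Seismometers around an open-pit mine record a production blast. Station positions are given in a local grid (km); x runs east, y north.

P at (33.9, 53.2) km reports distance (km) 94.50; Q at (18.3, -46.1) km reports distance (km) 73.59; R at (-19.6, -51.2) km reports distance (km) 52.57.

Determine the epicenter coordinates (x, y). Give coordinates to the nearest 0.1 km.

-41.7 km east, -3.5 km north

Circle about each station: (x − 33.9)² + (y − 53.2)² = 94.50²; (x − 18.3)² + (y + 46.1)² = 73.59²; (x + 19.6)² + (y + 51.2)² = 52.57².
Subtracting pairs of circle equations eliminates x²+y² and gives linear equations (the radical axes):
-31.2 x − 198.6 y = 1995.41
-107.0 x − 208.8 y = 5192.80
Solving the 2×2 system: x ≈ -41.7, y ≈ -3.5 km.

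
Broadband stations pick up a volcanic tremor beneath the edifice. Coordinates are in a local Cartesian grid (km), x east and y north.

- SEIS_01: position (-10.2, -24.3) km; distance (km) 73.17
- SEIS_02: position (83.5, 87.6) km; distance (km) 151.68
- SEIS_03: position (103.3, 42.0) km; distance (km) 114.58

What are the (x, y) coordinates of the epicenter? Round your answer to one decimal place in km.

Circle about each station: (x + 10.2)² + (y + 24.3)² = 73.17²; (x − 83.5)² + (y − 87.6)² = 151.68²; (x − 103.3)² + (y − 42.0)² = 114.58².
Subtracting the SEIS_01 equation from the SEIS_02 and SEIS_03 equations removes the quadratic terms:
187.4 x + 223.8 y = -3701.49
227.0 x + 132.6 y = 3965.63
Solving the 2×2 system: x ≈ 53.1, y ≈ -61.0 km.

x ≈ 53.1 km, y ≈ -61.0 km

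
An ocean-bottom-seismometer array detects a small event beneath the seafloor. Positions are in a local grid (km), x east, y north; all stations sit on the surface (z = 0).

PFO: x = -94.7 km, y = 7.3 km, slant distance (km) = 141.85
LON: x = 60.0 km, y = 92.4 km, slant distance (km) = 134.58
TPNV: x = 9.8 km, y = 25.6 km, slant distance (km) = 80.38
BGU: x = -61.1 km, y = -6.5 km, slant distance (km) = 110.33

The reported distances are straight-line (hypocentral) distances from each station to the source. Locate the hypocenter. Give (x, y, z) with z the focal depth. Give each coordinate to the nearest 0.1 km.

Each station gives a sphere (x−x_i)² + (y−y_i)² + z² = d_i² (stations at z=0).
Subtracting the PFO sphere from LON and TPNV: z² cancels, leaving linear equations in x and y:
309.4 x + 170.2 y = 5126.03
209.0 x + 36.6 y = 5390.50
Solving: x ≈ 30.100, y ≈ -24.599 km (keep extra digits for the depth step; rounded: 30.1, -24.6).
Then from the PFO sphere: z² = 141.85² − (x + 94.7)² − (y − 7.3)² with x = 30.100, y = -24.599, so z ≈ 59.404 ≈ 59.4 km.
Check against BGU (with the unrounded solution): distance 110.34 ≈ 110.33 km. ✓

(30.1, -24.6, 59.4)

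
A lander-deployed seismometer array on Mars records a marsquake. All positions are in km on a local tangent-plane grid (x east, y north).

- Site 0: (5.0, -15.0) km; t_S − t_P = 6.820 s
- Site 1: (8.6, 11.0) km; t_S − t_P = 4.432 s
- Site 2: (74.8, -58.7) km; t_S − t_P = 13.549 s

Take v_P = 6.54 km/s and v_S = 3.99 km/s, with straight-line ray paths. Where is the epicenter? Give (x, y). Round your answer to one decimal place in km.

Distance from S−P lag: d = Δt · v_P v_S / (v_P − v_S) = Δt · (6.54·3.99)/(6.54−3.99) ≈ 10.2332·Δt.
So d_Site 0 = 69.79, d_Site 1 = 45.35, d_Site 2 = 138.65 km.
Circle about each station: (x − 5.0)² + (y + 15.0)² = 69.79²; (x − 8.6)² + (y − 11.0)² = 45.35²; (x − 74.8)² + (y + 58.7)² = 138.65².
Subtracting the Site 0 equation from the Site 1 and Site 2 equations removes the quadratic terms:
7.2 x + 52.0 y = 2758.98
139.6 x − 87.4 y = -5562.45
Solving the 2×2 system: x ≈ -6.1, y ≈ 53.9 km.
Check against Site 0 (with the unrounded x, y): √((x − 5.0)²+(y + 15.0)²) = 69.79 ≈ 69.79 km. ✓

(-6.1, 53.9)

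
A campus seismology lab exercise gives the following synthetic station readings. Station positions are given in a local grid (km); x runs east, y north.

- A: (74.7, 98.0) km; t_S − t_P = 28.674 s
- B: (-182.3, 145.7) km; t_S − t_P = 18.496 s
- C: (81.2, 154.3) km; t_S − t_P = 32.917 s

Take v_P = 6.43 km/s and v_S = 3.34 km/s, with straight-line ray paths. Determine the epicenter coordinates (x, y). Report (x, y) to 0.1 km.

-114.8 km east, 36.3 km north

Distance from S−P lag: d = Δt · v_P v_S / (v_P − v_S) = Δt · (6.43·3.34)/(6.43−3.34) ≈ 6.9502·Δt.
So d_A = 199.29, d_B = 128.55, d_C = 228.78 km.
Circle about each station: (x − 74.7)² + (y − 98.0)² = 199.29²; (x + 182.3)² + (y − 145.7)² = 128.55²; (x − 81.2)² + (y − 154.3)² = 228.78².
Subtracting pairs of circle equations eliminates x²+y² and gives linear equations (the radical axes):
-514.0 x + 95.4 y = 62469.09
13.0 x + 112.6 y = 2594.06
Solving the 2×2 system: x ≈ -114.8, y ≈ 36.3 km.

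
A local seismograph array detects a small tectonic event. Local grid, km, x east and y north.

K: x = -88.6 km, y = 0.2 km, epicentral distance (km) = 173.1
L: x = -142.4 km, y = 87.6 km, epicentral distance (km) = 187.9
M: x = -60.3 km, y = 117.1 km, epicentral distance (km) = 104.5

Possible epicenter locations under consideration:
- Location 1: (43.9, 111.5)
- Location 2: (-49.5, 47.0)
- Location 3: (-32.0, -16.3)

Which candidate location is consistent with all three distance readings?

Location 1

For each candidate, compare |candidate − station| to the reported distance:
Location 1: residuals K 0.1, L 0.1, M 0.1 → max 0.1 km
Location 2: residuals K 112.1, L 86.5, M 33.6 → max 112.1 km
Location 3: residuals K 114.1, L 36.3, M 31.9 → max 114.1 km
Only Location 1 has all residuals ≈ 0.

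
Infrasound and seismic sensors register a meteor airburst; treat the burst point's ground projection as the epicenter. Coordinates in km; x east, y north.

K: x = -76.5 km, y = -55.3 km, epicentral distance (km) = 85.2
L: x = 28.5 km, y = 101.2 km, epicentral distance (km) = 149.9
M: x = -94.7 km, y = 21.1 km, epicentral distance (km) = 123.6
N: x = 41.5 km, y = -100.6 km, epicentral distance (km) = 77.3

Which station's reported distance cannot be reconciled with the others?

N

Solve using three stations at a time. Using K, L, M (subtract circle equations pairwise → linear system) gives (x, y) ≈ (8.2, -47.2).
Distances from that point to each station vs reported:
  K: calculated 85.1 vs reported 85.2 → residual 0.1 km
  L: calculated 149.8 vs reported 149.9 → residual 0.1 km
  M: calculated 123.5 vs reported 123.6 → residual 0.1 km
  N: calculated 62.9 vs reported 77.3 → residual 14.4 km
K, L, M are mutually consistent (residuals ≈ 0); N is off by 14.4 km.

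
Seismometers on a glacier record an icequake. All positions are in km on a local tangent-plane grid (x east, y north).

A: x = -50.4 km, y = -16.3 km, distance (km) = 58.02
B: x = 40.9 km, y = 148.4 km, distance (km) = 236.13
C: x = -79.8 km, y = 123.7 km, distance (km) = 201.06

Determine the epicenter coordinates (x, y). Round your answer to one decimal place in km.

(-40.1, -73.4)

Circle about each station: (x + 50.4)² + (y + 16.3)² = 58.02²; (x − 40.9)² + (y − 148.4)² = 236.13²; (x + 79.8)² + (y − 123.7)² = 201.06².
Subtracting the A equation from the B and C equations removes the quadratic terms:
182.6 x + 329.4 y = -31501.54
-58.8 x + 280.0 y = -18194.92
Solving the 2×2 system: x ≈ -40.1, y ≈ -73.4 km.
Check against A (with the unrounded x, y): √((x + 50.4)²+(y + 16.3)²) = 58.02 ≈ 58.02 km. ✓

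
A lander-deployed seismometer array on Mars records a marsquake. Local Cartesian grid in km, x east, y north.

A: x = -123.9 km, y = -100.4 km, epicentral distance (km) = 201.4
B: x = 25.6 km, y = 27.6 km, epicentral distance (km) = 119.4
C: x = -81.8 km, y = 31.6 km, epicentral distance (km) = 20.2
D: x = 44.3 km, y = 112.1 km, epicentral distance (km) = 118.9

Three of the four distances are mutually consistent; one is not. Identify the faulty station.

Solve using three stations at a time. Using A, B, D (subtract circle equations pairwise → linear system) gives (x, y) ≈ (-73.2, 94.5).
Distances from that point to each station vs reported:
  A: calculated 201.4 vs reported 201.4 → residual 0.0 km
  B: calculated 119.4 vs reported 119.4 → residual 0.0 km
  C: calculated 63.5 vs reported 20.2 → residual 43.3 km
  D: calculated 118.9 vs reported 118.9 → residual 0.0 km
A, B, D are mutually consistent (residuals ≈ 0); C is off by 43.3 km.

C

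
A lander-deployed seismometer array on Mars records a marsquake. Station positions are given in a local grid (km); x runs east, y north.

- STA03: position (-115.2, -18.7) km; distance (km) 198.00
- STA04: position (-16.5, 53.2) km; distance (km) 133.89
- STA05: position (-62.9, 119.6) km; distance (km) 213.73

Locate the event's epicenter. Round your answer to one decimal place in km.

Circle about each station: (x + 115.2)² + (y + 18.7)² = 198.00²; (x + 16.5)² + (y − 53.2)² = 133.89²; (x + 62.9)² + (y − 119.6)² = 213.73².
Subtracting the STA03 equation from the STA04 and STA05 equations removes the quadratic terms:
197.4 x + 143.8 y = 10759.23
104.6 x + 276.6 y = -1836.67
Solving the 2×2 system: x ≈ 81.9, y ≈ -37.6 km.
Check against STA03 (with the unrounded x, y): √((x + 115.2)²+(y + 18.7)²) = 198.01 ≈ 198.00 km. ✓

81.9 km east, -37.6 km north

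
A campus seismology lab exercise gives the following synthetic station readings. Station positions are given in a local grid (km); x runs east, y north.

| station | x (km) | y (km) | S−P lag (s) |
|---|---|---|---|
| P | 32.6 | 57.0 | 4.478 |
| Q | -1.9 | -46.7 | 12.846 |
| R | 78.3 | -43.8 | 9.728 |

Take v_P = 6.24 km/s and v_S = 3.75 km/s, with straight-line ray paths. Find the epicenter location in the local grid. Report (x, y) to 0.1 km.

x ≈ 73.6 km, y ≈ 47.5 km

Distance from S−P lag: d = Δt · v_P v_S / (v_P − v_S) = Δt · (6.24·3.75)/(6.24−3.75) ≈ 9.3976·Δt.
So d_P = 42.08, d_Q = 120.72, d_R = 91.42 km.
Circle about each station: (x − 32.6)² + (y − 57.0)² = 42.08²; (x + 1.9)² + (y + 46.7)² = 120.72²; (x − 78.3)² + (y + 43.8)² = 91.42².
Subtracting the P equation from the Q and R equations removes the quadratic terms:
-69.0 x − 207.4 y = -14929.85
91.4 x − 201.6 y = -2849.32
Solving the 2×2 system: x ≈ 73.6, y ≈ 47.5 km.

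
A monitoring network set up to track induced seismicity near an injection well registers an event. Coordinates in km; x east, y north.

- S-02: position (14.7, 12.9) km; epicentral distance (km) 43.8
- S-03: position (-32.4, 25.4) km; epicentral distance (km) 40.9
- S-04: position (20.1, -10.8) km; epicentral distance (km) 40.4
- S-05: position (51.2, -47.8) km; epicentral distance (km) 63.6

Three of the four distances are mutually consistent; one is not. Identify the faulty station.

S-05

Solve using three stations at a time. Using S-02, S-03, S-04 (subtract circle equations pairwise → linear system) gives (x, y) ≈ (-20.1, -13.5).
Distances from that point to each station vs reported:
  S-02: calculated 43.7 vs reported 43.8 → residual 0.1 km
  S-03: calculated 40.8 vs reported 40.9 → residual 0.1 km
  S-04: calculated 40.3 vs reported 40.4 → residual 0.1 km
  S-05: calculated 79.1 vs reported 63.6 → residual 15.5 km
S-02, S-03, S-04 are mutually consistent (residuals ≈ 0); S-05 is off by 15.5 km.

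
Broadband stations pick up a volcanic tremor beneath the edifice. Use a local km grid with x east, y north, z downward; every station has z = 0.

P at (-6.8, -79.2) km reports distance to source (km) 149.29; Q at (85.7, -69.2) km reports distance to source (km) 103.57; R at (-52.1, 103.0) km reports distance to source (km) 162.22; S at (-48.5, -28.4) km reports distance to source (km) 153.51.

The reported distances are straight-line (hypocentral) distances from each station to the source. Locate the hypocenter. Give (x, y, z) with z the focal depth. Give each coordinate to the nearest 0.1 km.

(90.6, 30.7, 26.9)

Each station gives a sphere (x−x_i)² + (y−y_i)² + z² = d_i² (stations at z=0).
Subtracting the P sphere from Q and R: z² cancels, leaving linear equations in x and y:
185.0 x + 20.0 y = 17375.01
-90.6 x + 364.4 y = 2976.71
Solving: x ≈ 90.601, y ≈ 30.695 km (keep extra digits for the depth step; rounded: 90.6, 30.7).
Then from the P sphere: z² = 149.29² − (x + 6.8)² − (y + 79.2)² with x = 90.601, y = 30.695, so z ≈ 26.901 ≈ 26.9 km.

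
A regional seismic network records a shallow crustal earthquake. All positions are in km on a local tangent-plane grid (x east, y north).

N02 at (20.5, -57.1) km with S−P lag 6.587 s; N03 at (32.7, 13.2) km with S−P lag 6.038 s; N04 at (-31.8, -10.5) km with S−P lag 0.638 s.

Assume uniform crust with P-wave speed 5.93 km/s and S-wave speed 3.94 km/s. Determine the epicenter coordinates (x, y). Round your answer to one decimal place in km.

Distance from S−P lag: d = Δt · v_P v_S / (v_P − v_S) = Δt · (5.93·3.94)/(5.93−3.94) ≈ 11.7408·Δt.
So d_N02 = 77.34, d_N03 = 70.89, d_N04 = 7.49 km.
Circle about each station: (x − 20.5)² + (y + 57.1)² = 77.34²; (x − 32.7)² + (y − 13.2)² = 70.89²; (x + 31.8)² + (y + 10.5)² = 7.49².
Subtracting pairs of circle equations eliminates x²+y² and gives linear equations (the radical axes):
24.4 x + 140.6 y = -1481.05
-104.6 x + 93.2 y = 3366.21
Solving the 2×2 system: x ≈ -36.0, y ≈ -4.3 km.

x ≈ -36.0 km, y ≈ -4.3 km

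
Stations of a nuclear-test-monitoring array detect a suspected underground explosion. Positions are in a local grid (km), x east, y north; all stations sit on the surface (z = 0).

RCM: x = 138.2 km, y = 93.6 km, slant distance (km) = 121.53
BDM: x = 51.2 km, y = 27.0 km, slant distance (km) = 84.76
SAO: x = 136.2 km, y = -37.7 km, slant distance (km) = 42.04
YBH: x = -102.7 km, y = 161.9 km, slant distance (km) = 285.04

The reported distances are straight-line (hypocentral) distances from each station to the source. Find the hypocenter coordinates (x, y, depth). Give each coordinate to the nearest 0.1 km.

(113.5, -21.2, 31.3)

Each station gives a sphere (x−x_i)² + (y−y_i)² + z² = d_i² (stations at z=0).
Subtracting the RCM sphere from BDM and SAO: z² cancels, leaving linear equations in x and y:
-174.0 x − 133.2 y = -16924.48
-4.0 x − 262.6 y = 5113.71
Solving: x ≈ 113.498, y ≈ -21.202 km (keep extra digits for the depth step; rounded: 113.5, -21.2).
Then from the RCM sphere: z² = 121.53² − (x − 138.2)² − (y − 93.6)² with x = 113.498, y = -21.202, so z ≈ 31.303 ≈ 31.3 km.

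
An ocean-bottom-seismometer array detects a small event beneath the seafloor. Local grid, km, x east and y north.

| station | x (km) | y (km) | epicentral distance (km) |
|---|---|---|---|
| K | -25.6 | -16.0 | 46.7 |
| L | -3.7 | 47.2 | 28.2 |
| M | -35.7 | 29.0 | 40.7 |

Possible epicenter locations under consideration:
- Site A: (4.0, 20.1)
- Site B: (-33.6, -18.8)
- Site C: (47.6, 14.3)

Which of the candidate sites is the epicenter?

Site A

For each candidate, compare |candidate − station| to the reported distance:
Site A: residuals K 0.0, L 0.0, M 0.0 → max 0.0 km
Site B: residuals K 38.2, L 44.3, M 7.1 → max 44.3 km
Site C: residuals K 32.5, L 32.7, M 43.9 → max 43.9 km
Only Site A has all residuals ≈ 0.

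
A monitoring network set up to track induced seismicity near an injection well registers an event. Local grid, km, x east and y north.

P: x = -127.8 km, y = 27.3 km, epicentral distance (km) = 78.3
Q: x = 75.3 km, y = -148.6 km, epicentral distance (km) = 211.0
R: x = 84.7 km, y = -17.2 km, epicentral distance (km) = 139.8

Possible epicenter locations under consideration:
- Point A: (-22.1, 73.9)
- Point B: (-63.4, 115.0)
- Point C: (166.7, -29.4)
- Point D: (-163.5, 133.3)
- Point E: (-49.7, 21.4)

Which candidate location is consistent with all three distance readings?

Point E

For each candidate, compare |candidate − station| to the reported distance:
Point A: residuals P 37.2, Q 31.9, R 0.6 → max 37.2 km
Point B: residuals P 30.5, Q 86.9, R 58.7 → max 86.9 km
Point C: residuals P 221.6, Q 60.8, R 56.9 → max 221.6 km
Point D: residuals P 33.6, Q 158.4, R 150.5 → max 158.4 km
Point E: residuals P 0.0, Q 0.0, R 0.0 → max 0.0 km
Only Point E has all residuals ≈ 0.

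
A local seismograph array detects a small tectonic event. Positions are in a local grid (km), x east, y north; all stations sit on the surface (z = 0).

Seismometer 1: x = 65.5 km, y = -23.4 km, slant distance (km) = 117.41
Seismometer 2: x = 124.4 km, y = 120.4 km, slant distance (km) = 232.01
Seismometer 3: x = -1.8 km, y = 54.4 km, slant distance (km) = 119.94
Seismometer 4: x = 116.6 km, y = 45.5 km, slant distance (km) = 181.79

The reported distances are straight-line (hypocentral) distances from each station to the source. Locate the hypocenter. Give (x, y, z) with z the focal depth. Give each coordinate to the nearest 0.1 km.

Each station gives a sphere (x−x_i)² + (y−y_i)² + z² = d_i² (stations at z=0).
Subtracting the Seismometer 1 sphere from Seismometer 2 and Seismometer 3: z² cancels, leaving linear equations in x and y:
117.8 x + 287.6 y = -14909.82
-134.6 x + 155.6 y = -2475.71
Solving: x ≈ -28.190, y ≈ -40.296 km (keep extra digits for the depth step; rounded: -28.2, -40.3).
Then from the Seismometer 1 sphere: z² = 117.41² − (x − 65.5)² − (y + 23.4)² with x = -28.190, y = -40.296, so z ≈ 68.715 ≈ 68.7 km.
Check against Seismometer 4 (with the unrounded solution): distance 181.79 ≈ 181.79 km. ✓

(-28.2, -40.3, 68.7)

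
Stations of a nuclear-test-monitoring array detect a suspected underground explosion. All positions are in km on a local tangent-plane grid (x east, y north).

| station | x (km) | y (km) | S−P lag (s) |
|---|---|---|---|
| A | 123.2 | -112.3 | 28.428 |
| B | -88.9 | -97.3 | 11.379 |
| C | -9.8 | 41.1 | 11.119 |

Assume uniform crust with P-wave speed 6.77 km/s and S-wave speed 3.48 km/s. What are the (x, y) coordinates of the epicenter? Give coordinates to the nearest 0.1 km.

-59.0 km east, -21.5 km north

Distance from S−P lag: d = Δt · v_P v_S / (v_P − v_S) = Δt · (6.77·3.48)/(6.77−3.48) ≈ 7.1610·Δt.
So d_A = 203.57, d_B = 81.48, d_C = 79.62 km.
Circle about each station: (x − 123.2)² + (y + 112.3)² = 203.57²; (x + 88.9)² + (y + 97.3)² = 81.48²; (x + 9.8)² + (y − 41.1)² = 79.62².
Subtracting the A equation from the B and C equations removes the quadratic terms:
-424.2 x + 30.0 y = 24382.72
-266.0 x + 306.8 y = 9097.12
Solving the 2×2 system: x ≈ -59.0, y ≈ -21.5 km.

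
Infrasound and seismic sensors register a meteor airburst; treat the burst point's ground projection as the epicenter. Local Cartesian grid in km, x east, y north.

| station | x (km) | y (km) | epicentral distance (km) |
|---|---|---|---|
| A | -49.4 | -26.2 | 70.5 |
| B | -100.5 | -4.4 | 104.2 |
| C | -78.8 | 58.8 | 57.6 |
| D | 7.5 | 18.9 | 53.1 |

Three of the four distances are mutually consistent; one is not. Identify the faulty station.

A

Solve using three stations at a time. Using B, C, D (subtract circle equations pairwise → linear system) gives (x, y) ≈ (-21.4, 63.4).
Distances from that point to each station vs reported:
  A: calculated 93.9 vs reported 70.5 → residual 23.4 km
  B: calculated 104.2 vs reported 104.2 → residual 0.0 km
  C: calculated 57.6 vs reported 57.6 → residual 0.0 km
  D: calculated 53.1 vs reported 53.1 → residual 0.0 km
B, C, D are mutually consistent (residuals ≈ 0); A is off by 23.4 km.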